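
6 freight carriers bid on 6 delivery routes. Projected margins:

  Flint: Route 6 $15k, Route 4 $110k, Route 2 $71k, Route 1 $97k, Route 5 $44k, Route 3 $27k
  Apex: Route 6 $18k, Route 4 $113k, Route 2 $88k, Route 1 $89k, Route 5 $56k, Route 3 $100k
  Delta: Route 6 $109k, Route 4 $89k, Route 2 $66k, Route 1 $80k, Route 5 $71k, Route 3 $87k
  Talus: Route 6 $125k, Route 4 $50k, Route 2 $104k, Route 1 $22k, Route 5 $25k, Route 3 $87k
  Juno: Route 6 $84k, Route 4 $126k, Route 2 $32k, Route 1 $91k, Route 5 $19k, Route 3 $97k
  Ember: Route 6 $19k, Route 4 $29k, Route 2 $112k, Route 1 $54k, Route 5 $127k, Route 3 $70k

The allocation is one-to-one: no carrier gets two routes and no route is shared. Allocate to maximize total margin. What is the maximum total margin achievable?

Maximum total: $663k

This is the linear assignment problem.
Optimal: Flint→Route 1 ($97k), Apex→Route 3 ($100k), Delta→Route 6 ($109k), Talus→Route 2 ($104k), Juno→Route 4 ($126k), Ember→Route 5 ($127k) — total 97+100+109+104+126+127 = $663k.
Column-greedy (each route in turn goes to its best remaining carrier) gives $631k, worse by 32.
Next-best assignment: Flint→Route 1, Apex→Route 2, Delta→Route 3, Talus→Route 6, Juno→Route 4, Ember→Route 5 = $650k.
Swapping Delta↔Ember (Delta→Route 5 $71k, Ember→Route 6 $19k) loses 146.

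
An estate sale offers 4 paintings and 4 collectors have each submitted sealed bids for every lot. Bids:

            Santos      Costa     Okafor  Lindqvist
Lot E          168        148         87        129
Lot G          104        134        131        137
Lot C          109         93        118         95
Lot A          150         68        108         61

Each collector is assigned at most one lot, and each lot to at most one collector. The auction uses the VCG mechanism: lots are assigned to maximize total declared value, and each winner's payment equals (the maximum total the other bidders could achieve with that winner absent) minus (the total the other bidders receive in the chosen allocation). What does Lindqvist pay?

Efficient allocation: Santos→Lot A ($150), Costa→Lot E ($148), Okafor→Lot C ($118), Lindqvist→Lot G ($137); total welfare W = $553.
Lindqvist receives Lot G at value $137, so the others get W − 137 = $416.
Without Lindqvist: best allocation of the remaining 3 bidders over all 4 lots is Santos→Lot A ($150), Costa→Lot E ($148), Okafor→Lot G ($131), total $429.
VCG payment = (others' best without Lindqvist) − (others' welfare with Lindqvist) = 429 − 416 = $13.

Lindqvist pays $13.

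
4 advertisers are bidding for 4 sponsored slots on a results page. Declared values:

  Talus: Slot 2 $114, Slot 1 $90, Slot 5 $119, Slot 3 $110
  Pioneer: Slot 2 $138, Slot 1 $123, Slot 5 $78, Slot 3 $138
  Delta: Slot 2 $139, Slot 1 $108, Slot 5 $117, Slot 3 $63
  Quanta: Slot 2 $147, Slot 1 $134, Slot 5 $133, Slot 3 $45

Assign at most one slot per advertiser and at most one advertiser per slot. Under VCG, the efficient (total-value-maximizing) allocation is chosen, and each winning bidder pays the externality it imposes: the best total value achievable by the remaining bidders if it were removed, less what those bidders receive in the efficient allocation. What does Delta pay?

Delta pays $13.

Efficient allocation: Talus→Slot 5 ($119), Pioneer→Slot 3 ($138), Delta→Slot 2 ($139), Quanta→Slot 1 ($134); total welfare W = $530.
Delta receives Slot 2 at value $139, so the others get W − 139 = $391.
Without Delta: best allocation of the remaining 3 bidders over all 4 slots is Talus→Slot 5 ($119), Pioneer→Slot 3 ($138), Quanta→Slot 2 ($147), total $404.
VCG payment = (others' best without Delta) − (others' welfare with Delta) = 404 − 391 = $13.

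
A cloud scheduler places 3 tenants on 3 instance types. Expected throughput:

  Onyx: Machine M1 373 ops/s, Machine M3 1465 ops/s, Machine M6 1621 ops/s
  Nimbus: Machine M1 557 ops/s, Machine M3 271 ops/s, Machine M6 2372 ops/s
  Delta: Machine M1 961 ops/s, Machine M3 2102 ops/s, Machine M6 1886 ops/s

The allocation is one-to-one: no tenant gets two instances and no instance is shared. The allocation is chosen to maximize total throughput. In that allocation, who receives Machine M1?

Optimal: Onyx→Machine M1 (373 ops/s), Nimbus→Machine M6 (2372 ops/s), Delta→Machine M3 (2102 ops/s) — total 373+2372+2102 = 4847 ops/s.
Next-best assignment: Onyx→Machine M3, Nimbus→Machine M6, Delta→Machine M1 = 4798 ops/s.
Swapping Nimbus↔Delta (Nimbus→Machine M3 271 ops/s, Delta→Machine M6 1886 ops/s) loses 2317.
Onyx's own top instance is Machine M6 (1621 ops/s), but forcing Onyx→Machine M6 and reassigning the rest optimally gives only 4280 ops/s — worse by 567.

Onyx receives Machine M1.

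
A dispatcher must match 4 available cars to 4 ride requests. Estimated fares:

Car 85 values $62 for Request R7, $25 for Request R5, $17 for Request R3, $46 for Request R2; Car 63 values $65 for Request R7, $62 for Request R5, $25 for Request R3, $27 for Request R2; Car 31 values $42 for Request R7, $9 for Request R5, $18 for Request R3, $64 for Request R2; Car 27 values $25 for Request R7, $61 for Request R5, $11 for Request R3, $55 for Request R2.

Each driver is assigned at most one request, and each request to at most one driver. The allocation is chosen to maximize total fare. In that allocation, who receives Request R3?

Car 63 receives Request R3.

This is a one-to-one assignment (maximum-weight bipartite matching).
Optimal: Car 85→Request R7 ($62), Car 63→Request R3 ($25), Car 31→Request R2 ($64), Car 27→Request R5 ($61) — total 62+25+64+61 = $212.
Row-greedy (each driver in turn takes its best remaining request) gives $199, worse by 13.
Next-best assignment: Car 85→Request R3, Car 63→Request R7, Car 31→Request R2, Car 27→Request R5 = $207.
Car 63's own top request is Request R7 ($65), but forcing Car 63→Request R7 and reassigning the rest optimally gives only $207 — worse by 5.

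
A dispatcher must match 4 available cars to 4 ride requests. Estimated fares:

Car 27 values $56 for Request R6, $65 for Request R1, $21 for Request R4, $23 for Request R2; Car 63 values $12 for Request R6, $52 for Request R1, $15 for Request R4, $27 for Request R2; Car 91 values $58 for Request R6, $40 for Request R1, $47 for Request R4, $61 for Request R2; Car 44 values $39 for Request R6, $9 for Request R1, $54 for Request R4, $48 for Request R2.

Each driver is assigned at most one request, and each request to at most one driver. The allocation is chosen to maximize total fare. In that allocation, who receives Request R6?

Car 27 receives Request R6.

Optimal: Car 27→Request R6 ($56), Car 63→Request R1 ($52), Car 91→Request R2 ($61), Car 44→Request R4 ($54) — total 56+52+61+54 = $223.
Max-entry greedy (repeatedly take the single best remaining cell) gives $192, worse by 31.
Next-best assignment: Car 27→Request R1, Car 63→Request R2, Car 91→Request R6, Car 44→Request R4 = $204.
Car 27's own top request is Request R1 ($65), but forcing Car 27→Request R1 and reassigning the rest optimally gives only $204 — worse by 19.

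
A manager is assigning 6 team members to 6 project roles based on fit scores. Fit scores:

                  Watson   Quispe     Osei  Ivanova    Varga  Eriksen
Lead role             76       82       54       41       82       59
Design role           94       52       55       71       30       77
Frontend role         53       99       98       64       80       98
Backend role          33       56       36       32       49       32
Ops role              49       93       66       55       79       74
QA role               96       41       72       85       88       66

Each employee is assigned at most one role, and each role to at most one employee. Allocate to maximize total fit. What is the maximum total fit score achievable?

Optimal: Watson→Design role (94 pts), Quispe→Backend role (56 pts), Osei→Frontend role (98 pts), Ivanova→QA role (85 pts), Varga→Lead role (82 pts), Eriksen→Ops role (74 pts) — total 94+56+98+85+82+74 = 489 pts.
Next-best assignment: Watson→Design role, Quispe→Ops role, Osei→Backend role, Ivanova→QA role, Varga→Lead role, Eriksen→Frontend role = 488 pts.
Swapping Osei↔Varga (Osei→Lead role 54 pts, Varga→Frontend role 80 pts) loses 46.

Maximum total: 489 pts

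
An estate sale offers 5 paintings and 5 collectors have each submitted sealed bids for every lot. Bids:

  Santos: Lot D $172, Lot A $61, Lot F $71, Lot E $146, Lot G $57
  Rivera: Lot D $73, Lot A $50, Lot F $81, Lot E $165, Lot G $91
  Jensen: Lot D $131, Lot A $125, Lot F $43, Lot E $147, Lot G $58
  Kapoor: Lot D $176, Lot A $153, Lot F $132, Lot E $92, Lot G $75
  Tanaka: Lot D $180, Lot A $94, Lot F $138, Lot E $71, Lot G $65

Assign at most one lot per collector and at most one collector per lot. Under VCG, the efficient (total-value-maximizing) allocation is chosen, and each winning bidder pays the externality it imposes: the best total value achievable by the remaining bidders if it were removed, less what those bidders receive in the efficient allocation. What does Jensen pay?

Jensen pays $74.

Efficient allocation: Santos→Lot D ($172), Rivera→Lot G ($91), Jensen→Lot E ($147), Kapoor→Lot A ($153), Tanaka→Lot F ($138); total welfare W = $701.
Jensen receives Lot E at value $147, so the others get W − 147 = $554.
Without Jensen: best allocation of the remaining 4 bidders over all 5 lots is Santos→Lot D ($172), Rivera→Lot E ($165), Kapoor→Lot A ($153), Tanaka→Lot F ($138), total $628.
VCG payment = (others' best without Jensen) − (others' welfare with Jensen) = 628 − 554 = $74.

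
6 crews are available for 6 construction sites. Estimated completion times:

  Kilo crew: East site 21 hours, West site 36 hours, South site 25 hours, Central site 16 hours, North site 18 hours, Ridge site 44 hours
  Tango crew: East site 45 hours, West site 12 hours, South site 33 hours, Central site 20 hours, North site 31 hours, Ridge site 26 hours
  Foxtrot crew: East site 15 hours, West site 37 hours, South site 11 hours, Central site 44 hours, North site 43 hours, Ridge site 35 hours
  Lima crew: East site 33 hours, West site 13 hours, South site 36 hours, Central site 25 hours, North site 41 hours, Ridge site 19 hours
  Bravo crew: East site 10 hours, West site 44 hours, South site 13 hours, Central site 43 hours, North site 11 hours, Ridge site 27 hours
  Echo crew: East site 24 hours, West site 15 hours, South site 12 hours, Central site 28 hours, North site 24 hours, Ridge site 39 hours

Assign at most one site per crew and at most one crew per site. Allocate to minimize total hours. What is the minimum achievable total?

Min total: 85 hours

Optimal: Kilo crew→Central site (16 hours), Tango crew→West site (12 hours), Foxtrot crew→East site (15 hours), Lima crew→Ridge site (19 hours), Bravo crew→North site (11 hours), Echo crew→South site (12 hours) — total 16+12+15+19+11+12 = 85 hours.
Row-greedy (each crew in turn takes its cheapest remaining site) gives 92 hours, worse by 7.
Swapping Bravo crew↔Echo crew (Bravo crew→South site 13 hours, Echo crew→North site 24 hours) adds 14.
No other one-to-one assignment undercuts 85 hours.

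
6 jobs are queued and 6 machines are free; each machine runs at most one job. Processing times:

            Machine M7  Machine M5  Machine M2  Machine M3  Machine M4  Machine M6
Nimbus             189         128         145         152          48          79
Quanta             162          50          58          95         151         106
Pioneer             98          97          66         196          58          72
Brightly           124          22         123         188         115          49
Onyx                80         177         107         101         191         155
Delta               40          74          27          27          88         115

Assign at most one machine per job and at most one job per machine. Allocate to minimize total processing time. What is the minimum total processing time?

Optimal: Nimbus→Machine M4 (48 min), Quanta→Machine M2 (58 min), Pioneer→Machine M6 (72 min), Brightly→Machine M5 (22 min), Onyx→Machine M7 (80 min), Delta→Machine M3 (27 min) — total 48+58+72+22+80+27 = 307 min.
Min-entry greedy (repeatedly take the single cheapest remaining cell) gives 344 min, worse by 37.

Minimum total: 307 min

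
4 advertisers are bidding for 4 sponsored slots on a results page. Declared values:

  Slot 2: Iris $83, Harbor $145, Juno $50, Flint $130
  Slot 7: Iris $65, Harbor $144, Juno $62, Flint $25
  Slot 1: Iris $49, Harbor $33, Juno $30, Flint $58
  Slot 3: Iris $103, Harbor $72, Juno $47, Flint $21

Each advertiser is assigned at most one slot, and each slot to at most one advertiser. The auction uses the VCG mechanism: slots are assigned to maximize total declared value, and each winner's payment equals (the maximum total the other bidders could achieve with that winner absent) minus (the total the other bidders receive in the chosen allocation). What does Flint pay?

Flint pays $33.

Efficient allocation: Iris→Slot 3 ($103), Harbor→Slot 7 ($144), Juno→Slot 1 ($30), Flint→Slot 2 ($130); total welfare W = $407.
Flint receives Slot 2 at value $130, so the others get W − 130 = $277.
Without Flint: best allocation of the remaining 3 bidders over all 4 slots is Iris→Slot 3 ($103), Harbor→Slot 2 ($145), Juno→Slot 7 ($62), total $310.
VCG payment = (others' best without Flint) − (others' welfare with Flint) = 310 − 277 = $33.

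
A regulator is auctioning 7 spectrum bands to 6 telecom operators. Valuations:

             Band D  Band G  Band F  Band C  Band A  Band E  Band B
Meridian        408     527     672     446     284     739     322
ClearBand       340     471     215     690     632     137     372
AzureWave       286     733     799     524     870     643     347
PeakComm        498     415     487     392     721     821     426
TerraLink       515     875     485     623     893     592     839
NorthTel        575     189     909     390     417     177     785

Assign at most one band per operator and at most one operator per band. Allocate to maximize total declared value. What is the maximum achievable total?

Optimal: Meridian→Band F ($672M), ClearBand→Band C ($690M), AzureWave→Band A ($870M), PeakComm→Band E ($821M), TerraLink→Band G ($875M), NorthTel→Band B ($785M) — total 672+690+870+821+875+785 = $4713M.
Max-entry greedy (repeatedly take the single best remaining cell) gives $4454M, worse by 259.
Next-best assignment: Meridian→Band G, ClearBand→Band C, AzureWave→Band A, PeakComm→Band E, TerraLink→Band B, NorthTel→Band F = $4656M.

Max total: $4713M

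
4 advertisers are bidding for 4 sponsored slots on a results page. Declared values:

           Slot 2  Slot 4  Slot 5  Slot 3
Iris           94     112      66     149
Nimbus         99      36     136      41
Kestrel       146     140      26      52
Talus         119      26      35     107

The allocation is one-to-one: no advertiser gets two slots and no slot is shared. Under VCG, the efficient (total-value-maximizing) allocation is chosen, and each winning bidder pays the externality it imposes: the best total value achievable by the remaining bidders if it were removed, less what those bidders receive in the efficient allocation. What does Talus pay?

Talus pays $6.

Efficient allocation: Iris→Slot 3 ($149), Nimbus→Slot 5 ($136), Kestrel→Slot 4 ($140), Talus→Slot 2 ($119); total welfare W = $544.
Talus receives Slot 2 at value $119, so the others get W − 119 = $425.
Without Talus: best allocation of the remaining 3 bidders over all 4 slots is Iris→Slot 3 ($149), Nimbus→Slot 5 ($136), Kestrel→Slot 2 ($146), total $431.
VCG payment = (others' best without Talus) − (others' welfare with Talus) = 431 − 425 = $6.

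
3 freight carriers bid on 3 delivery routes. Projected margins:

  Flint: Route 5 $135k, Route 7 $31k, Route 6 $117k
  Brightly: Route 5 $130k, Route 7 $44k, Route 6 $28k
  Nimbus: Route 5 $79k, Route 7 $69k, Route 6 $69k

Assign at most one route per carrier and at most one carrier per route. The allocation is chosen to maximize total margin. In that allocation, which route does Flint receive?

This is a one-to-one assignment (maximum-weight bipartite matching).
Optimal: Flint→Route 6 ($117k), Brightly→Route 5 ($130k), Nimbus→Route 7 ($69k) — total 117+130+69 = $316k.
Row-greedy (each carrier in turn takes its best remaining route) gives $248k, worse by 68.
Swapping Nimbus↔Flint (Nimbus→Route 6 $69k, Flint→Route 7 $31k) loses 86.
Flint's own top route is Route 5 ($135k), but forcing Flint→Route 5 and reassigning the rest optimally gives only $248k — worse by 68.

Flint receives Route 6.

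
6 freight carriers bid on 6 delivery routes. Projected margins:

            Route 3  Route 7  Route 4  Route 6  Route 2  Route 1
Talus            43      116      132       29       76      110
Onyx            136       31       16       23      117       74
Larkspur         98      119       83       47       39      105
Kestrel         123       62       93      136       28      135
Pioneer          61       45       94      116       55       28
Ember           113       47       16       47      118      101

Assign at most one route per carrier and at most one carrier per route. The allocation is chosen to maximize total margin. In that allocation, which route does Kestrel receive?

Kestrel receives Route 1.

Optimal: Talus→Route 4 ($132k), Onyx→Route 3 ($136k), Larkspur→Route 7 ($119k), Kestrel→Route 1 ($135k), Pioneer→Route 6 ($116k), Ember→Route 2 ($118k) — total 132+136+119+135+116+118 = $756k.
Row-greedy (each carrier in turn takes its best remaining route) gives $679k, worse by 77.
Next-best assignment: Talus→Route 4, Onyx→Route 2, Larkspur→Route 7, Kestrel→Route 1, Pioneer→Route 6, Ember→Route 3 = $732k.
Swapping Ember↔Pioneer (Ember→Route 6 $47k, Pioneer→Route 2 $55k) loses 132.
Kestrel's own top route is Route 6 ($136k), but forcing Kestrel→Route 6 and reassigning the rest optimally gives only $713k — worse by 43.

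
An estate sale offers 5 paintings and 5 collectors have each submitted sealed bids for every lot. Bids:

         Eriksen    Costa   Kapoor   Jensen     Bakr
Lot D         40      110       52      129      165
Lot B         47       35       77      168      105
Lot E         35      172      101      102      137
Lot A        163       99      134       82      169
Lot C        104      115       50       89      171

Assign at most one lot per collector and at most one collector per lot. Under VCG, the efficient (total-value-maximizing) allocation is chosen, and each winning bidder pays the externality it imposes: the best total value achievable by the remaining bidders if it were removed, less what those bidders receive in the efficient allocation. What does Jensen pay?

Jensen pays $8.

Efficient allocation: Eriksen→Lot C ($104), Costa→Lot E ($172), Kapoor→Lot A ($134), Jensen→Lot B ($168), Bakr→Lot D ($165); total welfare W = $743.
Jensen receives Lot B at value $168, so the others get W − 168 = $575.
Without Jensen: best allocation of the remaining 4 bidders over all 5 lots is Eriksen→Lot A ($163), Costa→Lot E ($172), Kapoor→Lot B ($77), Bakr→Lot C ($171), total $583.
VCG payment = (others' best without Jensen) − (others' welfare with Jensen) = 583 − 575 = $8.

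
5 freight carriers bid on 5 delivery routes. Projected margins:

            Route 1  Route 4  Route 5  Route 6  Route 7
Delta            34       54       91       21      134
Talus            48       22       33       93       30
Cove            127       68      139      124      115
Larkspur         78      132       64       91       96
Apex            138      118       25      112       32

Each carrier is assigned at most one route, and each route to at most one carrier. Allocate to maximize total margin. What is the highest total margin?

Optimal: Delta→Route 7 ($134k), Talus→Route 6 ($93k), Cove→Route 5 ($139k), Larkspur→Route 4 ($132k), Apex→Route 1 ($138k) — total 134+93+139+132+138 = $636k.
Next-best assignment: Delta→Route 5, Talus→Route 6, Cove→Route 7, Larkspur→Route 4, Apex→Route 1 = $569k.
Swapping Talus↔Cove (Talus→Route 5 $33k, Cove→Route 6 $124k) loses 75.
Checked against all permutations: $636k is optimal.

Maximum total: $636k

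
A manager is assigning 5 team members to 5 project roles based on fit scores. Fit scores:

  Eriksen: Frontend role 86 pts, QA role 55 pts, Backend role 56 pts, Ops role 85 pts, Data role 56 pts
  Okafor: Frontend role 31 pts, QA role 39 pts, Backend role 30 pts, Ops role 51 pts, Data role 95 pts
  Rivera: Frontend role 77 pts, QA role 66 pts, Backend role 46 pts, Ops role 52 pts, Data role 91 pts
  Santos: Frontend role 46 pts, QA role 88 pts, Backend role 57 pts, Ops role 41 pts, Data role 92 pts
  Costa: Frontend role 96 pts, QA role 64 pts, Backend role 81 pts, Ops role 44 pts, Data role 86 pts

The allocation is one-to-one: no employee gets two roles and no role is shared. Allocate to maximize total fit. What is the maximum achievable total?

This is the linear assignment problem.
Optimal: Eriksen→Ops role (85 pts), Okafor→Data role (95 pts), Rivera→Frontend role (77 pts), Santos→QA role (88 pts), Costa→Backend role (81 pts) — total 85+95+77+88+81 = 426 pts.
Column-greedy (each role in turn goes to its best remaining employee) gives 387 pts, worse by 39.
Next-best assignment: Eriksen→Ops role, Okafor→Data role, Rivera→Backend role, Santos→QA role, Costa→Frontend role = 410 pts.

Max total: 426 pts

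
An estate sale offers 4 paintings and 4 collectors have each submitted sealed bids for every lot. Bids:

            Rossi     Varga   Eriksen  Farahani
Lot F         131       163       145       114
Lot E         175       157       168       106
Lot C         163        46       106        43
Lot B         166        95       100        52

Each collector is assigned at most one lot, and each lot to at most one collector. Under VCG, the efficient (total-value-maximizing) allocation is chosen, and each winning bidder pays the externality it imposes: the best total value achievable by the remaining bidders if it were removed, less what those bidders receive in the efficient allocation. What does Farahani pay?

Efficient allocation: Rossi→Lot C ($163), Varga→Lot F ($163), Eriksen→Lot E ($168), Farahani→Lot B ($52); total welfare W = $546.
Farahani receives Lot B at value $52, so the others get W − 52 = $494.
Without Farahani: best allocation of the remaining 3 bidders over all 4 lots is Rossi→Lot B ($166), Varga→Lot F ($163), Eriksen→Lot E ($168), total $497.
VCG payment = (others' best without Farahani) − (others' welfare with Farahani) = 497 − 494 = $3.

Farahani pays $3.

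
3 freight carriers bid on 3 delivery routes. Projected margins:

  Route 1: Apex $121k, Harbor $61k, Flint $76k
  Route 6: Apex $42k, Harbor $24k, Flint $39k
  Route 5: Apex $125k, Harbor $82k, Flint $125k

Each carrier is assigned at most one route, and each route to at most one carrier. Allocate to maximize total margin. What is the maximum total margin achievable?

Treat this as an assignment problem: match each carrier to one route.
Optimal: Apex→Route 1 ($121k), Harbor→Route 6 ($24k), Flint→Route 5 ($125k) — total 121+24+125 = $270k.
Column-greedy (each route in turn goes to its best remaining carrier) gives $242k, worse by 28.
Swapping Harbor↔Flint (Harbor→Route 5 $82k, Flint→Route 6 $39k) loses 28.

Max total: $270k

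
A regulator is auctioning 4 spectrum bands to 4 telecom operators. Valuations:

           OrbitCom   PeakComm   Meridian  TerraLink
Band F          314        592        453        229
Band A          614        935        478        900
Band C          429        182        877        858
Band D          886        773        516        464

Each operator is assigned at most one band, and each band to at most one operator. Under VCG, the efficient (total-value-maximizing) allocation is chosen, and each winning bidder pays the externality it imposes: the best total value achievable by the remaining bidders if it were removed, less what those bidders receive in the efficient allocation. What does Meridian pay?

Meridian pays $301M.

Efficient allocation: OrbitCom→Band D ($886M), PeakComm→Band F ($592M), Meridian→Band C ($877M), TerraLink→Band A ($900M); total welfare W = $3255M.
Meridian receives Band C at value $877M, so the others get W − 877 = $2378M.
Without Meridian: best allocation of the remaining 3 bidders over all 4 bands is OrbitCom→Band D ($886M), PeakComm→Band A ($935M), TerraLink→Band C ($858M), total $2679M.
VCG payment = (others' best without Meridian) − (others' welfare with Meridian) = 2679 − 2378 = $301M.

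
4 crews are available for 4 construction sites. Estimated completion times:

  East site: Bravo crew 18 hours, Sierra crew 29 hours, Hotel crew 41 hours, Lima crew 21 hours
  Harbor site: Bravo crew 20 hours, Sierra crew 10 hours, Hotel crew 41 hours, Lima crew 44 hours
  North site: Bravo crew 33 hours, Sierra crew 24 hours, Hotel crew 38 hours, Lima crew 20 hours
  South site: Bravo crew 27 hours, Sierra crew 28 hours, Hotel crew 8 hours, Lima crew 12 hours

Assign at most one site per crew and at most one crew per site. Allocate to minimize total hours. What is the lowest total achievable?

Min total: 56 hours

Optimal: Bravo crew→East site (18 hours), Sierra crew→Harbor site (10 hours), Hotel crew→South site (8 hours), Lima crew→North site (20 hours) — total 18+10+8+20 = 56 hours.
Swapping Sierra crew↔Bravo crew (Sierra crew→East site 29 hours, Bravo crew→Harbor site 20 hours) adds 21.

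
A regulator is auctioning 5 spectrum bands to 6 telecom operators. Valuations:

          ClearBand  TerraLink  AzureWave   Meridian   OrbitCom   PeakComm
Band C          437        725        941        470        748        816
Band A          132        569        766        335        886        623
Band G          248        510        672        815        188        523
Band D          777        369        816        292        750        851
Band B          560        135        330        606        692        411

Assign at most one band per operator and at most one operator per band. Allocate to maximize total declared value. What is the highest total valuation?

Treat this as an assignment problem: match each operator to one band.
Optimal: AzureWave→Band C ($941M), OrbitCom→Band A ($886M), Meridian→Band G ($815M), PeakComm→Band D ($851M), ClearBand→Band B ($560M) — total 941+886+815+851+560 = $4053M.
Row-greedy (each operator in turn takes its best remaining band) gives $3775M, worse by 278.

Maximum total: $4053M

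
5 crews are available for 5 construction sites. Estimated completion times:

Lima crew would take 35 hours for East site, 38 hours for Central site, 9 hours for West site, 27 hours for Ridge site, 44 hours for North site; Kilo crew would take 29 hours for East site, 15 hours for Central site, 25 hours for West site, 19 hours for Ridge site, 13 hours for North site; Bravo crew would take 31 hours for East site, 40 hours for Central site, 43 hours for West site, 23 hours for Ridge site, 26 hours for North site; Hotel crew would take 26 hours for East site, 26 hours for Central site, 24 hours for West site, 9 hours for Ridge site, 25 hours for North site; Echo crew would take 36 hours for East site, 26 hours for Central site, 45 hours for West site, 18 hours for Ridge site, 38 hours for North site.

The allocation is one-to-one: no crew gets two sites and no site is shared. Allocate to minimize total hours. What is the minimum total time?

Treat this as an assignment problem: match each crew to one site.
Optimal: Lima crew→West site (9 hours), Kilo crew→North site (13 hours), Bravo crew→East site (31 hours), Hotel crew→Ridge site (9 hours), Echo crew→Central site (26 hours) — total 9+13+31+9+26 = 88 hours.
Next-best assignment: Lima crew→West site, Kilo crew→Central site, Bravo crew→North site, Hotel crew→East site, Echo crew→Ridge site = 94 hours.
Swapping Kilo crew↔Hotel crew (Kilo crew→Ridge site 19 hours, Hotel crew→North site 25 hours) adds 22.
No other one-to-one assignment undercuts 88 hours.

Min total: 88 hours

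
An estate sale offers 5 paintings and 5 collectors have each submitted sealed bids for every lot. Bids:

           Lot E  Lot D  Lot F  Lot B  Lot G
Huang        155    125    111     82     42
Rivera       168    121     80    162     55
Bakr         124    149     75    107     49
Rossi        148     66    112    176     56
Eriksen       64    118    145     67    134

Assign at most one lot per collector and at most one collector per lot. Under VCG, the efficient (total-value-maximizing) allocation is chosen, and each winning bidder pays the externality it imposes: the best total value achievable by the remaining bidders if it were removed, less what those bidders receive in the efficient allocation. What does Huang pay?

Huang pays $11.

Efficient allocation: Huang→Lot F ($111), Rivera→Lot E ($168), Bakr→Lot D ($149), Rossi→Lot B ($176), Eriksen→Lot G ($134); total welfare W = $738.
Huang receives Lot F at value $111, so the others get W − 111 = $627.
Without Huang: best allocation of the remaining 4 bidders over all 5 lots is Rivera→Lot E ($168), Bakr→Lot D ($149), Rossi→Lot B ($176), Eriksen→Lot F ($145), total $638.
VCG payment = (others' best without Huang) − (others' welfare with Huang) = 638 − 627 = $11.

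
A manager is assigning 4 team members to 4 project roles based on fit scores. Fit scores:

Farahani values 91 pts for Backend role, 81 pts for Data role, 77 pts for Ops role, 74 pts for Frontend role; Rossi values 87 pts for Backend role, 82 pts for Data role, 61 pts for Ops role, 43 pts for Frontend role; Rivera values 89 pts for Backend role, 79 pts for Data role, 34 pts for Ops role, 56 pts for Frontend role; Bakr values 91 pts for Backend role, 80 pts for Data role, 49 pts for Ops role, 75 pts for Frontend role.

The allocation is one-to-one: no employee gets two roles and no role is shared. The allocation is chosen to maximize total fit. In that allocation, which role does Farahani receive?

Optimal: Farahani→Ops role (77 pts), Rossi→Data role (82 pts), Rivera→Backend role (89 pts), Bakr→Frontend role (75 pts) — total 77+82+89+75 = 323 pts.
Max-entry greedy (repeatedly take the single best remaining cell) gives 282 pts, worse by 41.
Next-best assignment: Farahani→Ops role, Rossi→Backend role, Rivera→Data role, Bakr→Frontend role = 318 pts.
Swapping Farahani↔Rivera (Farahani→Backend role 91 pts, Rivera→Ops role 34 pts) loses 41.
No other one-to-one assignment exceeds 323 pts.
Farahani's own top role is Backend role (91 pts), but forcing Farahani→Backend role and reassigning the rest optimally gives only 306 pts — worse by 17.

Farahani receives Ops role.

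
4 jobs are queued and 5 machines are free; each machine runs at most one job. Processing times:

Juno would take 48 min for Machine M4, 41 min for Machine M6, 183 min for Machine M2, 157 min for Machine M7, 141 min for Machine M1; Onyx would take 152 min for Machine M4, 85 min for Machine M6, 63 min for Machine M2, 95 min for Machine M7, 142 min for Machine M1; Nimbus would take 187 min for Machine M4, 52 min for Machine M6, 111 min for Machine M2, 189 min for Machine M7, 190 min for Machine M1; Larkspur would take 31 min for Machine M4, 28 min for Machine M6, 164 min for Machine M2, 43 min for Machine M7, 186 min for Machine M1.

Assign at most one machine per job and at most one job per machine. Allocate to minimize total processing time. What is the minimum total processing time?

Treat this as an assignment problem: match each job to one machine.
Optimal: Juno→Machine M4 (48 min), Onyx→Machine M2 (63 min), Nimbus→Machine M6 (52 min), Larkspur→Machine M7 (43 min) — total 48+63+52+43 = 206 min.
Min-entry greedy (repeatedly take the single cheapest remaining cell) gives 328 min, worse by 122.
Next-best assignment: Juno→Machine M6, Onyx→Machine M7, Nimbus→Machine M2, Larkspur→Machine M4 = 278 min.
Swapping Larkspur↔Onyx (Larkspur→Machine M2 164 min, Onyx→Machine M7 95 min) adds 153.

Minimum total: 206 min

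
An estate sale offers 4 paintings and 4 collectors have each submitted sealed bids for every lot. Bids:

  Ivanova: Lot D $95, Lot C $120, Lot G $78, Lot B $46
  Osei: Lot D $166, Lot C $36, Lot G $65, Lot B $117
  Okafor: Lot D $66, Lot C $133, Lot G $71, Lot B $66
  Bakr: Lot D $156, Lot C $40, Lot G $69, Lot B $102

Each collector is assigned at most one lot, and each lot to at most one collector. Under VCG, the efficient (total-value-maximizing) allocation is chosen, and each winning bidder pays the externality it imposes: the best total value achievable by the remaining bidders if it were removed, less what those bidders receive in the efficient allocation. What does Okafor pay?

Efficient allocation: Ivanova→Lot G ($78), Osei→Lot B ($117), Okafor→Lot C ($133), Bakr→Lot D ($156); total welfare W = $484.
Okafor receives Lot C at value $133, so the others get W − 133 = $351.
Without Okafor: best allocation of the remaining 3 bidders over all 4 lots is Ivanova→Lot C ($120), Osei→Lot B ($117), Bakr→Lot D ($156), total $393.
VCG payment = (others' best without Okafor) − (others' welfare with Okafor) = 393 − 351 = $42.

Okafor pays $42.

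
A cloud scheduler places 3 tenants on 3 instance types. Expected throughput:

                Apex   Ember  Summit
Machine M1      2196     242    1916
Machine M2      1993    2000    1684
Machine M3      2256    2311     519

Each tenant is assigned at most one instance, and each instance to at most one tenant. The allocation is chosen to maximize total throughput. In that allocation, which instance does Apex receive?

Optimal: Apex→Machine M2 (1993 ops/s), Ember→Machine M3 (2311 ops/s), Summit→Machine M1 (1916 ops/s) — total 1993+2311+1916 = 6220 ops/s.
Row-greedy (each tenant in turn takes its best remaining instance) gives 6172 ops/s, worse by 48.
Apex's own top instance is Machine M3 (2256 ops/s), but forcing Apex→Machine M3 and reassigning the rest optimally gives only 6172 ops/s — worse by 48.

Apex receives Machine M2.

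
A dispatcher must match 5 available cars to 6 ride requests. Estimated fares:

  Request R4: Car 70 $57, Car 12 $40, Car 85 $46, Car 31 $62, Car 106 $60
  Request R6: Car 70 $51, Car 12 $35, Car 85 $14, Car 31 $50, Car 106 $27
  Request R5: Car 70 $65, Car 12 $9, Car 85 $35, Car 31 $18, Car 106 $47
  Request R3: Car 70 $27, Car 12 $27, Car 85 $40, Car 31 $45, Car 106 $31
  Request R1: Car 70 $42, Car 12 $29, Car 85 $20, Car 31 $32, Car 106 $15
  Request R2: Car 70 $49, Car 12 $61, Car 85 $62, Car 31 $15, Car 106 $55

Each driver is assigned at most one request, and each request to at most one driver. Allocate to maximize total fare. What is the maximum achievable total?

Optimal: Car 70→Request R5 ($65), Car 12→Request R2 ($61), Car 85→Request R3 ($40), Car 31→Request R6 ($50), Car 106→Request R4 ($60) — total 65+61+40+50+60 = $276.
Max-entry greedy (repeatedly take the single best remaining cell) gives $255, worse by 21.
Next-best assignment: Car 70→Request R5, Car 12→Request R6, Car 85→Request R2, Car 31→Request R3, Car 106→Request R4 = $267.

Maximum total: $276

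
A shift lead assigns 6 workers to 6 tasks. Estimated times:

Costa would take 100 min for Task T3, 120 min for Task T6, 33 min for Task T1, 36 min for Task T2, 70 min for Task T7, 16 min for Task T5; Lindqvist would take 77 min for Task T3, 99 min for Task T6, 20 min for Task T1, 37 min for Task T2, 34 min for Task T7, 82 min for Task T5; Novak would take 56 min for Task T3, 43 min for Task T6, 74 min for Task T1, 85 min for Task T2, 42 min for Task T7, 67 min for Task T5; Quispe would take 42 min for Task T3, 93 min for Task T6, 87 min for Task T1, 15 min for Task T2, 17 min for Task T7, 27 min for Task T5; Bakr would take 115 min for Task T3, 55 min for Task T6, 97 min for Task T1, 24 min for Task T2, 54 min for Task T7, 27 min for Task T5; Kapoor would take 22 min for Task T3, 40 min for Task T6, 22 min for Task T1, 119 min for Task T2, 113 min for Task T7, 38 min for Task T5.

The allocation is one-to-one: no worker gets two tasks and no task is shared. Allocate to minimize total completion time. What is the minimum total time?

Minimum total: 142 min

Optimal: Costa→Task T5 (16 min), Lindqvist→Task T1 (20 min), Novak→Task T6 (43 min), Quispe→Task T7 (17 min), Bakr→Task T2 (24 min), Kapoor→Task T3 (22 min) — total 16+20+43+17+24+22 = 142 min.
Min-entry greedy (repeatedly take the single cheapest remaining cell) gives 170 min, worse by 28.
Next-best assignment: Costa→Task T2, Lindqvist→Task T1, Novak→Task T6, Quispe→Task T7, Bakr→Task T5, Kapoor→Task T3 = 165 min.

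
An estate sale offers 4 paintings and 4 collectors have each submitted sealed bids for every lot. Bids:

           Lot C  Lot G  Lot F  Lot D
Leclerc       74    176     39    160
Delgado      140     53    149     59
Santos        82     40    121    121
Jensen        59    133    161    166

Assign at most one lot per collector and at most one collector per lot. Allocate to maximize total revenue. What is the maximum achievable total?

Maximum total: $603

Optimal: Leclerc→Lot G ($176), Delgado→Lot C ($140), Santos→Lot F ($121), Jensen→Lot D ($166) — total 176+140+121+166 = $603.
Row-greedy (each collector in turn takes its best remaining lot) gives $505, worse by 98.
No other one-to-one assignment exceeds $603.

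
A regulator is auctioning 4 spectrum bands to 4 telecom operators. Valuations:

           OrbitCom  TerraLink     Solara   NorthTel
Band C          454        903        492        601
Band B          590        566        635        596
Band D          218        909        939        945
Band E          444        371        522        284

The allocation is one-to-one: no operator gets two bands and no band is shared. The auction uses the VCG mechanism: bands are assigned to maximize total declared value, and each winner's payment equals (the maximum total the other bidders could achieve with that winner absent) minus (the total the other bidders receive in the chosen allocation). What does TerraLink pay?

Efficient allocation: OrbitCom→Band B ($590M), TerraLink→Band C ($903M), Solara→Band E ($522M), NorthTel→Band D ($945M); total welfare W = $2960M.
TerraLink receives Band C at value $903M, so the others get W − 903 = $2057M.
Without TerraLink: best allocation of the remaining 3 bidders over all 4 bands is OrbitCom→Band B ($590M), Solara→Band D ($939M), NorthTel→Band C ($601M), total $2130M.
VCG payment = (others' best without TerraLink) − (others' welfare with TerraLink) = 2130 − 2057 = $73M.

TerraLink pays $73M.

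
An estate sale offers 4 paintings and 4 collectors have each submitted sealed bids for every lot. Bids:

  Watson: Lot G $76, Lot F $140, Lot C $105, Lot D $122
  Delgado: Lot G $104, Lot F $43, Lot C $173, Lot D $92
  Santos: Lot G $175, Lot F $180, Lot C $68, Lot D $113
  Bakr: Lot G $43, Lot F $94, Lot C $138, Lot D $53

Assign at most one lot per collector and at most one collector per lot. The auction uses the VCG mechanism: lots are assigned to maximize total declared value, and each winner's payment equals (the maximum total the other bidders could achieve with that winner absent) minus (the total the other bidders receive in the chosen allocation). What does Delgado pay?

Delgado pays $62.

Efficient allocation: Watson→Lot D ($122), Delgado→Lot C ($173), Santos→Lot G ($175), Bakr→Lot F ($94); total welfare W = $564.
Delgado receives Lot C at value $173, so the others get W − 173 = $391.
Without Delgado: best allocation of the remaining 3 bidders over all 4 lots is Watson→Lot F ($140), Santos→Lot G ($175), Bakr→Lot C ($138), total $453.
VCG payment = (others' best without Delgado) − (others' welfare with Delgado) = 453 − 391 = $62.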